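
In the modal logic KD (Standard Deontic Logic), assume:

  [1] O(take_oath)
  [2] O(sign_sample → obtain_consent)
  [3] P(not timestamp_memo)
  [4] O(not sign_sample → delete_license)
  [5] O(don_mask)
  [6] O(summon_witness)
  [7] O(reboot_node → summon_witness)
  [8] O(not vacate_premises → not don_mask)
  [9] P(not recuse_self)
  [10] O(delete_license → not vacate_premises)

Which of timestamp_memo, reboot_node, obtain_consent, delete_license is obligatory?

Premise 5 gives O(don_mask).
Premise 8 is O(not vacate_premises → not don_mask); contrapositively O(don_mask → vacate_premises). Since O(don_mask) holds, K gives O(vacate_premises).
Premise 10 is O(delete_license → not vacate_premises); contrapositively O(vacate_premises → not delete_license). Since O(vacate_premises) holds, K gives O(not delete_license).
The contrapositive of premise 4 (O(not sign_sample → delete_license)) is O(not delete_license → sign_sample), and O(not delete_license) is already established, so O(sign_sample).
With premise 2, O(sign_sample → obtain_consent), the K-axiom yields O(obtain_consent).
So O(obtain_consent) holds — obtain_consent is obligatory. None of the other listed options is made obligatory by any chain of premises.

obtain_consent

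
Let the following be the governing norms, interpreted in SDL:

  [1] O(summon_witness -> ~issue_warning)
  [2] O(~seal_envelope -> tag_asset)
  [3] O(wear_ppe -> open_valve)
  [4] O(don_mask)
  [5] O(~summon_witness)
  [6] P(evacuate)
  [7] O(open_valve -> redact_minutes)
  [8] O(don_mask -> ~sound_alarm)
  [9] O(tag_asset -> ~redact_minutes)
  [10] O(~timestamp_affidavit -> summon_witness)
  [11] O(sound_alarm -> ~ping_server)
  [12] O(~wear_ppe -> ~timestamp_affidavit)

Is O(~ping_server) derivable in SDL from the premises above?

Premise 11 is O(sound_alarm -> ~ping_server), but O(sound_alarm) is not derivable from the premises, so it does not yield O(~ping_server).
No other premise forces O(~ping_server). An ideal world satisfying every premise can still have ~ping_server false, so O(~ping_server) is not derivable.

No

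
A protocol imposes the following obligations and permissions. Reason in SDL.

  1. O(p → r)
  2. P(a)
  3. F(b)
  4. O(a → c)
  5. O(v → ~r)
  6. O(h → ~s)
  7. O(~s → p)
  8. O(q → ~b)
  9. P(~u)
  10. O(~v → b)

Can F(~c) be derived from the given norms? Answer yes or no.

Premise 4 is O(a → c), but O(a) is not derivable from the premises (the permission P(a) asserts only ~O(~a), not O(a)), so it does not yield O(c).
No other premise forces O(c). An ideal world satisfying every premise can still have ~c true, so F(~c) is not derivable.

No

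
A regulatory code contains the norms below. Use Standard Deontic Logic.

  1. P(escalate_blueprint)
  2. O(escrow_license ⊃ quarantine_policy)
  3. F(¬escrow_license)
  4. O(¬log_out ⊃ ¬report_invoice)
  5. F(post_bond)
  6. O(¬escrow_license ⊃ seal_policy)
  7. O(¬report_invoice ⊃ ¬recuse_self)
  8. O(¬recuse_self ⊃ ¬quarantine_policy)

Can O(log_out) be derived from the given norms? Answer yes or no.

Yes

F(¬escrow_license) at premise 3 means O(escrow_license).
With premise 2, O(escrow_license ⊃ quarantine_policy), the K-axiom yields O(quarantine_policy).
Premise 8, O(¬recuse_self ⊃ ¬quarantine_policy), contraposes to O(quarantine_policy ⊃ recuse_self); with O(quarantine_policy) we get O(recuse_self).
Premise 7 is O(¬report_invoice ⊃ ¬recuse_self); contrapositively O(recuse_self ⊃ report_invoice). Since O(recuse_self) holds, K gives O(report_invoice).
Premise 4, O(¬log_out ⊃ ¬report_invoice), contraposes to O(report_invoice ⊃ log_out); with O(report_invoice) we get O(log_out).
Premises 1, 5, 6 do not contribute to this derivation.
So O(log_out) follows.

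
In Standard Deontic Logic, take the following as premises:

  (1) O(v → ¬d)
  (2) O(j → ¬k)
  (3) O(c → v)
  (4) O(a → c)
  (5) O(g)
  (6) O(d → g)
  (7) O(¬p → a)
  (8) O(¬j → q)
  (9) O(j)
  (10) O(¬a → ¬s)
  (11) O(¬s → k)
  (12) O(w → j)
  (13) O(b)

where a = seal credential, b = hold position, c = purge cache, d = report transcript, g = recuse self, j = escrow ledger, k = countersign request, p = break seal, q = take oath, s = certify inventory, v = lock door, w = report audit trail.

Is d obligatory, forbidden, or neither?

Premise 9 gives O(j).
Premise 2 is O(j → ¬k); since O(j), deontic closure gives O(¬k).
Premise 11, O(¬s → k), contraposes to O(¬k → s); with O(¬k) we get O(s).
The contrapositive of premise 10 (O(¬a → ¬s)) is O(s → a), and O(s) is already established, so O(a).
With premise 4, O(a → c), the K-axiom yields O(c).
Applying K to premise 3 (O(c → v)) and O(c) yields O(v).
With premise 1, O(v → ¬d), the K-axiom yields O(¬d).
Premises 5, 6, 7, 8, 12, 13 do not contribute to this derivation.
Thus O(¬d), which is F(d): d is forbidden.

Forbidden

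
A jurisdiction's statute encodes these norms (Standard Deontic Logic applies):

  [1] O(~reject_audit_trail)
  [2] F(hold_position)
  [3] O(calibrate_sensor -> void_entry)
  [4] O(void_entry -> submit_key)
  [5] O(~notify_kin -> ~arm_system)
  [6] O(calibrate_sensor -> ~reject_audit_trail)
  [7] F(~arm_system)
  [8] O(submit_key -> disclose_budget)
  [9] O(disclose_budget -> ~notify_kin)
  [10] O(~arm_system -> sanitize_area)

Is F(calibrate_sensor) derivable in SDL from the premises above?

F(~arm_system) at premise 7 means O(arm_system).
The contrapositive of premise 5 (O(~notify_kin -> ~arm_system)) is O(arm_system -> notify_kin), and O(arm_system) is already established, so O(notify_kin).
The contrapositive of premise 9 (O(disclose_budget -> ~notify_kin)) is O(notify_kin -> ~disclose_budget), and O(notify_kin) is already established, so O(~disclose_budget).
Premise 8, O(submit_key -> disclose_budget), contraposes to O(~disclose_budget -> ~submit_key); with O(~disclose_budget) we get O(~submit_key).
Premise 4 is O(void_entry -> submit_key); contrapositively O(~submit_key -> ~void_entry). Since O(~submit_key) holds, K gives O(~void_entry).
The contrapositive of premise 3 (O(calibrate_sensor -> void_entry)) is O(~void_entry -> ~calibrate_sensor), and O(~void_entry) is already established, so O(~calibrate_sensor).
Premises 1, 2, 6, 10 do not contribute to this derivation.
So O(~calibrate_sensor) holds, i.e. F(calibrate_sensor). The claim follows.

Yes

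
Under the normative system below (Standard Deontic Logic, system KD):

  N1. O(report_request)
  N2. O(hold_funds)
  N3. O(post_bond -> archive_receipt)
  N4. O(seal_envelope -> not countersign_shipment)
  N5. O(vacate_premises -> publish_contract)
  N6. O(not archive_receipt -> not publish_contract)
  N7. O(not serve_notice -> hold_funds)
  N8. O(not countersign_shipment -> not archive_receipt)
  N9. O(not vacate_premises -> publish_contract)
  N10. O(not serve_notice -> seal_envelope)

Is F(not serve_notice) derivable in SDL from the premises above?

Premises 5 and 9 cover both cases: O(vacate_premises -> publish_contract) and O(not vacate_premises -> publish_contract). Since vacate_premises ∨ not vacate_premises is a tautology, O(publish_contract) follows.
Premise 6, O(not archive_receipt -> not publish_contract), contraposes to O(publish_contract -> archive_receipt); with O(publish_contract) we get O(archive_receipt).
Premise 8 is O(not countersign_shipment -> not archive_receipt); contrapositively O(archive_receipt -> countersign_shipment). Since O(archive_receipt) holds, K gives O(countersign_shipment).
The contrapositive of premise 4 (O(seal_envelope -> not countersign_shipment)) is O(countersign_shipment -> not seal_envelope), and O(countersign_shipment) is already established, so O(not seal_envelope).
Premise 10 is O(not serve_notice -> seal_envelope); contrapositively O(not seal_envelope -> serve_notice). Since O(not seal_envelope) holds, K gives O(serve_notice).
Premises 1, 2, 3, 7 do not contribute to this derivation.
So O(serve_notice) holds, i.e. F(not serve_notice). The claim follows.

Yes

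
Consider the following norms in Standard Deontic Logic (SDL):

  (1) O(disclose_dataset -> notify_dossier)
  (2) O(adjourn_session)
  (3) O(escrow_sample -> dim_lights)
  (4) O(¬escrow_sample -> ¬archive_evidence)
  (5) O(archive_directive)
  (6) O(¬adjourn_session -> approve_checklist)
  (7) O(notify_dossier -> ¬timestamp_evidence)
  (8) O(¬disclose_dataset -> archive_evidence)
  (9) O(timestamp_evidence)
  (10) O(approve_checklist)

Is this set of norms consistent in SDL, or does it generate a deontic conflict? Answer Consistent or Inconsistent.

Premise 6 is O(¬adjourn_session -> approve_checklist); even if O(approve_checklist) held, inferring O(¬adjourn_session) would be affirming the consequent — invalid.
So O(¬adjourn_session) is not derivable, and the apparent clash with O(adjourn_session) does not arise.
A world satisfying every obligation exists (e.g. adjourn_session=true, approve_checklist=true, archive_directive=true, archive_evidence=true, dim_lights=true, disclose_dataset=false, escrow_sample=true, notify_dossier=false, timestamp_evidence=true); no atom is both obligatory and forbidden, so the set is consistent.

Consistent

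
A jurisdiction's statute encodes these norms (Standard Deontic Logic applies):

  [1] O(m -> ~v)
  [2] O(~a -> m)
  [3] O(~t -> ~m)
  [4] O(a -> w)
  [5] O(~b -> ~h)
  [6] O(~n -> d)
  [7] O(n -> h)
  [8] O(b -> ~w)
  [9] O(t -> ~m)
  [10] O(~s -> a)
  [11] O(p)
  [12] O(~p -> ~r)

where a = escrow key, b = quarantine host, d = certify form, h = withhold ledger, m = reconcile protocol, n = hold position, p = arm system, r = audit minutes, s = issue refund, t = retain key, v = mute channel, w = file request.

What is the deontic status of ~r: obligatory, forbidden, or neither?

Premise 12 is O(~p -> ~r), but O(~p) is not derivable from the premises, so it does not yield O(~r).
No premise or chain of K-axiom applications forces O(~r), and none forces O(r). So ~r is neither obligatory nor forbidden under these norms.

Neither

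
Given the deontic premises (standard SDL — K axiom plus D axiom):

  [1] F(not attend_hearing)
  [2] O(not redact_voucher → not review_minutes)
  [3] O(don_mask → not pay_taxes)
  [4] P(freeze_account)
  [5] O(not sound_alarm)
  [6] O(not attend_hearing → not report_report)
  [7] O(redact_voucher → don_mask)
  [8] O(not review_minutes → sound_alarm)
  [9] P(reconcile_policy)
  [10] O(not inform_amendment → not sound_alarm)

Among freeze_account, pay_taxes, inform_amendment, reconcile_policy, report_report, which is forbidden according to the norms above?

From premise 5 we have O(not sound_alarm).
Premise 8, O(not review_minutes → sound_alarm), contraposes to O(not sound_alarm → review_minutes); with O(not sound_alarm) we get O(review_minutes).
Premise 2, O(not redact_voucher → not review_minutes), contraposes to O(review_minutes → redact_voucher); with O(review_minutes) we get O(redact_voucher).
Premise 7 is O(redact_voucher → don_mask); since O(redact_voucher), deontic closure gives O(don_mask).
With premise 3, O(don_mask → not pay_taxes), the K-axiom yields O(not pay_taxes).
So O(not pay_taxes) holds, i.e. pay_taxes is forbidden. None of the other listed options is forbidden under the premises.

pay_taxes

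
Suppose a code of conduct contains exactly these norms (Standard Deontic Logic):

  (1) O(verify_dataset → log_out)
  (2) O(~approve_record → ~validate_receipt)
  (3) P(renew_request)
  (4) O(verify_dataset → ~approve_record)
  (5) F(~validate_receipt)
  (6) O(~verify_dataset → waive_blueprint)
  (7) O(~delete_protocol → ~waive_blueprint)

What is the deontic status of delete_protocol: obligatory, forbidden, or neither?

Premise 5 is F(~validate_receipt), i.e. O(validate_receipt).
Premise 2, O(~approve_record → ~validate_receipt), contraposes to O(validate_receipt → approve_record); with O(validate_receipt) we get O(approve_record).
Premise 4 is O(verify_dataset → ~approve_record); contrapositively O(approve_record → ~verify_dataset). Since O(approve_record) holds, K gives O(~verify_dataset).
Applying K to premise 6 (O(~verify_dataset → waive_blueprint)) and O(~verify_dataset) yields O(waive_blueprint).
The contrapositive of premise 7 (O(~delete_protocol → ~waive_blueprint)) is O(waive_blueprint → delete_protocol), and O(waive_blueprint) is already established, so O(delete_protocol).
Premises 1, 3 do not contribute to this derivation.
Hence delete_protocol is obligatory.

Obligatory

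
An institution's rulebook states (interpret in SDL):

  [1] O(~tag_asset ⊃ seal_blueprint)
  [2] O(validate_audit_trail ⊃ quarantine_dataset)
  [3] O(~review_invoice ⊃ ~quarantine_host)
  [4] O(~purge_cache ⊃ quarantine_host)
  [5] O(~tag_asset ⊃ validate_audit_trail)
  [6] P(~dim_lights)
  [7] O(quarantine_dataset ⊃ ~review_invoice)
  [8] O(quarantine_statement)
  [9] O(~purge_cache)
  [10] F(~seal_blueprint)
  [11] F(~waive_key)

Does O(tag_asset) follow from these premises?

Yes

From premise 9 we have O(~purge_cache).
Applying K to premise 4 (O(~purge_cache ⊃ quarantine_host)) and O(~purge_cache) yields O(quarantine_host).
The contrapositive of premise 3 (O(~review_invoice ⊃ ~quarantine_host)) is O(quarantine_host ⊃ review_invoice), and O(quarantine_host) is already established, so O(review_invoice).
Premise 7, O(quarantine_dataset ⊃ ~review_invoice), contraposes to O(review_invoice ⊃ ~quarantine_dataset); with O(review_invoice) we get O(~quarantine_dataset).
Premise 2 is O(validate_audit_trail ⊃ quarantine_dataset); contrapositively O(~quarantine_dataset ⊃ ~validate_audit_trail). Since O(~quarantine_dataset) holds, K gives O(~validate_audit_trail).
Premise 5, O(~tag_asset ⊃ validate_audit_trail), contraposes to O(~validate_audit_trail ⊃ tag_asset); with O(~validate_audit_trail) we get O(tag_asset).
Premises 1, 6, 8, 10, 11 do not contribute to this derivation.
So O(tag_asset) follows.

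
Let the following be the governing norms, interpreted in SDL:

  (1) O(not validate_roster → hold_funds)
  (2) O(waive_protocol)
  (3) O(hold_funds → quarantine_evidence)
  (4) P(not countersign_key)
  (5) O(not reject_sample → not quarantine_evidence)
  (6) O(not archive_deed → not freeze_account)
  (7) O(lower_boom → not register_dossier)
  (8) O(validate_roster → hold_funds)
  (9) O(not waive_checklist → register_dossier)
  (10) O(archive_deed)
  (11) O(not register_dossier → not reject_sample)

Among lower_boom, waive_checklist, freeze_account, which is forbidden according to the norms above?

Premises 8 and 1 cover both cases: O(validate_roster → hold_funds) and O(not validate_roster → hold_funds). Since validate_roster ∨ not validate_roster is a tautology, O(hold_funds) follows.
With premise 3, O(hold_funds → quarantine_evidence), the K-axiom yields O(quarantine_evidence).
The contrapositive of premise 5 (O(not reject_sample → not quarantine_evidence)) is O(quarantine_evidence → reject_sample), and O(quarantine_evidence) is already established, so O(reject_sample).
Premise 11, O(not register_dossier → not reject_sample), contraposes to O(reject_sample → register_dossier); with O(reject_sample) we get O(register_dossier).
The contrapositive of premise 7 (O(lower_boom → not register_dossier)) is O(register_dossier → not lower_boom), and O(register_dossier) is already established, so O(not lower_boom).
So O(not lower_boom) holds, i.e. lower_boom is forbidden. None of the other listed options is forbidden under the premises.

lower_boom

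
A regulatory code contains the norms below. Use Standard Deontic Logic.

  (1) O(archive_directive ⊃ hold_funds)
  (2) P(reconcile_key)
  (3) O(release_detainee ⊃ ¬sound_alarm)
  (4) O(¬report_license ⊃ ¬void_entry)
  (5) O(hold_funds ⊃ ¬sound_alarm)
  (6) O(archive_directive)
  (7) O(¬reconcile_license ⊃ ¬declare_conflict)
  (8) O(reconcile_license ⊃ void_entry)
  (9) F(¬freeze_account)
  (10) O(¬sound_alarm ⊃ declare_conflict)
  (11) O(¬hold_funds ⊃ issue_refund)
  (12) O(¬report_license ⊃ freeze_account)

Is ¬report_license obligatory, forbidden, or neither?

Forbidden

From premise 6 we have O(archive_directive).
Premise 1 is O(archive_directive ⊃ hold_funds); since O(archive_directive), deontic closure gives O(hold_funds).
From O(hold_funds) and premise 5, O(hold_funds ⊃ ¬sound_alarm), we obtain O(¬sound_alarm).
Applying K to premise 10 (O(¬sound_alarm ⊃ declare_conflict)) and O(¬sound_alarm) yields O(declare_conflict).
The contrapositive of premise 7 (O(¬reconcile_license ⊃ ¬declare_conflict)) is O(declare_conflict ⊃ reconcile_license), and O(declare_conflict) is already established, so O(reconcile_license).
From O(reconcile_license) and premise 8, O(reconcile_license ⊃ void_entry), we obtain O(void_entry).
Premise 4 is O(¬report_license ⊃ ¬void_entry); contrapositively O(void_entry ⊃ report_license). Since O(void_entry) holds, K gives O(report_license).
Premises 2, 3, 9, 11, 12 do not contribute to this derivation.
Thus O(report_license), which is F(¬report_license): ¬report_license is forbidden.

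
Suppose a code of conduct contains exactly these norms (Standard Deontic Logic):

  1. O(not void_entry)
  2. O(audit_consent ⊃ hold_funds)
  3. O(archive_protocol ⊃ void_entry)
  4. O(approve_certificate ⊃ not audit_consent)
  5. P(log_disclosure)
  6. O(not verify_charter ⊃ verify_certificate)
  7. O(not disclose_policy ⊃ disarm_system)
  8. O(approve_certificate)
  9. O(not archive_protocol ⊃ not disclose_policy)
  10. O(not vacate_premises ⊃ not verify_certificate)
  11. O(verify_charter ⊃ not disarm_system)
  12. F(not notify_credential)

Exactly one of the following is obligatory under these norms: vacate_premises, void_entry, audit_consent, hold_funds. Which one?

From premise 1 we have O(not void_entry).
The contrapositive of premise 3 (O(archive_protocol ⊃ void_entry)) is O(not void_entry ⊃ not archive_protocol), and O(not void_entry) is already established, so O(not archive_protocol).
Applying K to premise 9 (O(not archive_protocol ⊃ not disclose_policy)) and O(not archive_protocol) yields O(not disclose_policy).
With premise 7, O(not disclose_policy ⊃ disarm_system), the K-axiom yields O(disarm_system).
The contrapositive of premise 11 (O(verify_charter ⊃ not disarm_system)) is O(disarm_system ⊃ not verify_charter), and O(disarm_system) is already established, so O(not verify_charter).
Premise 6 is O(not verify_charter ⊃ verify_certificate); since O(not verify_charter), deontic closure gives O(verify_certificate).
The contrapositive of premise 10 (O(not vacate_premises ⊃ not verify_certificate)) is O(verify_certificate ⊃ vacate_premises), and O(verify_certificate) is already established, so O(vacate_premises).
So O(vacate_premises) holds — vacate_premises is obligatory. None of the other listed options is made obligatory by any chain of premises.

vacate_premises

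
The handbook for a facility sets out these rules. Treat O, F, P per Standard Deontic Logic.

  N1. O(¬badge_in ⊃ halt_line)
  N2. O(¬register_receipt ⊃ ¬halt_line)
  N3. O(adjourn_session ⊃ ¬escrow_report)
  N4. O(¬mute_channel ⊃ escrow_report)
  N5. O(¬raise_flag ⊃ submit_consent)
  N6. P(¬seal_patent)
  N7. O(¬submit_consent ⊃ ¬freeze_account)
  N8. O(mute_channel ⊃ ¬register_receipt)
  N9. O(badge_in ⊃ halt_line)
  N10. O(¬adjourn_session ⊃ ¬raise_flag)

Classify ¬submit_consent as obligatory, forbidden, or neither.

Forbidden

By case analysis on badge_in: premise 9 gives O(badge_in ⊃ halt_line) and premise 1 gives O(¬badge_in ⊃ halt_line), so O(halt_line) either way.
The contrapositive of premise 2 (O(¬register_receipt ⊃ ¬halt_line)) is O(halt_line ⊃ register_receipt), and O(halt_line) is already established, so O(register_receipt).
Premise 8 is O(mute_channel ⊃ ¬register_receipt); contrapositively O(register_receipt ⊃ ¬mute_channel). Since O(register_receipt) holds, K gives O(¬mute_channel).
With premise 4, O(¬mute_channel ⊃ escrow_report), the K-axiom yields O(escrow_report).
Premise 3 is O(adjourn_session ⊃ ¬escrow_report); contrapositively O(escrow_report ⊃ ¬adjourn_session). Since O(escrow_report) holds, K gives O(¬adjourn_session).
Applying K to premise 10 (O(¬adjourn_session ⊃ ¬raise_flag)) and O(¬adjourn_session) yields O(¬raise_flag).
From O(¬raise_flag) and premise 5, O(¬raise_flag ⊃ submit_consent), we obtain O(submit_consent).
Premises 6, 7 do not contribute to this derivation.
Thus O(submit_consent), which is F(¬submit_consent): ¬submit_consent is forbidden.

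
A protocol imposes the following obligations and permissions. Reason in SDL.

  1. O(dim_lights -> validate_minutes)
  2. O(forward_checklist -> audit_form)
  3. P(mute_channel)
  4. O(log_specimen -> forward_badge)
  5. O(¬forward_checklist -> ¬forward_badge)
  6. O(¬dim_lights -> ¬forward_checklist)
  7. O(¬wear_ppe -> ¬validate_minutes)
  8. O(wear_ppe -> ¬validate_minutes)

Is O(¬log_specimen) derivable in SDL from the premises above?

Yes

Premises 7 and 8 are O(¬wear_ppe -> ¬validate_minutes) and O(wear_ppe -> ¬validate_minutes); every ideal world satisfies ¬wear_ppe or wear_ppe, so in either case ¬validate_minutes holds — hence O(¬validate_minutes).
The contrapositive of premise 1 (O(dim_lights -> validate_minutes)) is O(¬validate_minutes -> ¬dim_lights), and O(¬validate_minutes) is already established, so O(¬dim_lights).
Premise 6 is O(¬dim_lights -> ¬forward_checklist); since O(¬dim_lights), deontic closure gives O(¬forward_checklist).
From O(¬forward_checklist) and premise 5, O(¬forward_checklist -> ¬forward_badge), we obtain O(¬forward_badge).
The contrapositive of premise 4 (O(log_specimen -> forward_badge)) is O(¬forward_badge -> ¬log_specimen), and O(¬forward_badge) is already established, so O(¬log_specimen).
Premises 2, 3 do not contribute to this derivation.
So O(¬log_specimen) follows.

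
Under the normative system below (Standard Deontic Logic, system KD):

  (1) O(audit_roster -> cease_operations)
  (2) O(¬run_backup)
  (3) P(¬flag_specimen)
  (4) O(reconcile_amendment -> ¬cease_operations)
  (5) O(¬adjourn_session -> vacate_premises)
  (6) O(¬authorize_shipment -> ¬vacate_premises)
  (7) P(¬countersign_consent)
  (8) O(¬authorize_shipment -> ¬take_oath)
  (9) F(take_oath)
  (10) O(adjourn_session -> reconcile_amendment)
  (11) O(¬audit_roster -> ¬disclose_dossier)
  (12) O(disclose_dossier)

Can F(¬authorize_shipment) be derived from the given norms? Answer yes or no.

Yes

Premise 12 gives O(disclose_dossier).
Premise 11, O(¬audit_roster -> ¬disclose_dossier), contraposes to O(disclose_dossier -> audit_roster); with O(disclose_dossier) we get O(audit_roster).
With premise 1, O(audit_roster -> cease_operations), the K-axiom yields O(cease_operations).
Premise 4, O(reconcile_amendment -> ¬cease_operations), contraposes to O(cease_operations -> ¬reconcile_amendment); with O(cease_operations) we get O(¬reconcile_amendment).
Premise 10 is O(adjourn_session -> reconcile_amendment); contrapositively O(¬reconcile_amendment -> ¬adjourn_session). Since O(¬reconcile_amendment) holds, K gives O(¬adjourn_session).
With premise 5, O(¬adjourn_session -> vacate_premises), the K-axiom yields O(vacate_premises).
Premise 6 is O(¬authorize_shipment -> ¬vacate_premises); contrapositively O(vacate_premises -> authorize_shipment). Since O(vacate_premises) holds, K gives O(authorize_shipment).
Premises 2, 3, 7, 8, 9 do not contribute to this derivation.
So O(authorize_shipment) holds, i.e. F(¬authorize_shipment). The claim follows.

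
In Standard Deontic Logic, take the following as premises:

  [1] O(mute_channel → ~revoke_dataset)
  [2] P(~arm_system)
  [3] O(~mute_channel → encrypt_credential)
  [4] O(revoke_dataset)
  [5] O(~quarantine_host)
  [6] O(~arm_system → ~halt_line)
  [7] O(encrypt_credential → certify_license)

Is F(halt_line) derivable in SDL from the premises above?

Premise 6 is O(~arm_system → ~halt_line), but O(~arm_system) is not derivable from the premises (the permission P(~arm_system) asserts only ~O(arm_system), not O(~arm_system)), so it does not yield O(~halt_line).
No other premise forces O(~halt_line). An ideal world satisfying every premise can still have halt_line true, so F(halt_line) is not derivable.

No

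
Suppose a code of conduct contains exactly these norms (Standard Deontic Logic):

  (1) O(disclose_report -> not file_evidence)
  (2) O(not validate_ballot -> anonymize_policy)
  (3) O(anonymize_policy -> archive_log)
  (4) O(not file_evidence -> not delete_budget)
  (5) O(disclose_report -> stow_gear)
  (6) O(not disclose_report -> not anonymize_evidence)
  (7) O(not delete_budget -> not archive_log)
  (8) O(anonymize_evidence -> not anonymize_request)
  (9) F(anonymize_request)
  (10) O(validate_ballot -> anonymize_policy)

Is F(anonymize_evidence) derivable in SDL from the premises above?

Yes

By case analysis on not validate_ballot: premise 2 gives O(not validate_ballot -> anonymize_policy) and premise 10 gives O(validate_ballot -> anonymize_policy), so O(anonymize_policy) either way.
Applying K to premise 3 (O(anonymize_policy -> archive_log)) and O(anonymize_policy) yields O(archive_log).
The contrapositive of premise 7 (O(not delete_budget -> not archive_log)) is O(archive_log -> delete_budget), and O(archive_log) is already established, so O(delete_budget).
The contrapositive of premise 4 (O(not file_evidence -> not delete_budget)) is O(delete_budget -> file_evidence), and O(delete_budget) is already established, so O(file_evidence).
Premise 1, O(disclose_report -> not file_evidence), contraposes to O(file_evidence -> not disclose_report); with O(file_evidence) we get O(not disclose_report).
Premise 6 is O(not disclose_report -> not anonymize_evidence); since O(not disclose_report), deontic closure gives O(not anonymize_evidence).
Premises 5, 8, 9 do not contribute to this derivation.
So O(not anonymize_evidence) holds, i.e. F(anonymize_evidence). The claim follows.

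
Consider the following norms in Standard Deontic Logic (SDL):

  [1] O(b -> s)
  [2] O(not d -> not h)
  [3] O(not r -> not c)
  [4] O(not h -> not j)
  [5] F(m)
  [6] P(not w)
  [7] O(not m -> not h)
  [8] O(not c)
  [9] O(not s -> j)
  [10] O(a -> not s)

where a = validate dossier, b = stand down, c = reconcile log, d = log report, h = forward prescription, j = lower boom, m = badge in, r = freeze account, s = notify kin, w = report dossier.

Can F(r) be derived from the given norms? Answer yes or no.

No

Premise 3 is O(not r -> not c); even if O(not c) held, inferring O(not r) would be affirming the consequent — invalid.
No other premise forces O(not r). An ideal world satisfying every premise can still have r true, so F(r) is not derivable.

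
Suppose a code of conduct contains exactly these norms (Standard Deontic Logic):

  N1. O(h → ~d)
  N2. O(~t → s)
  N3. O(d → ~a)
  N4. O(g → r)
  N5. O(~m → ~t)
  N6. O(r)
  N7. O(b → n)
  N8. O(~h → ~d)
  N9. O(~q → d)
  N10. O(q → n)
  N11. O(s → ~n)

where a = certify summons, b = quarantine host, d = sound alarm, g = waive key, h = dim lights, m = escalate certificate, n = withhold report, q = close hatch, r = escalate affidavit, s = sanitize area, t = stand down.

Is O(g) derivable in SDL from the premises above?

No

Premise 4 is O(g → r); even if O(r) held, inferring O(g) would be affirming the consequent — invalid.
No other premise forces O(g). An ideal world satisfying every premise can still have g false, so O(g) is not derivable.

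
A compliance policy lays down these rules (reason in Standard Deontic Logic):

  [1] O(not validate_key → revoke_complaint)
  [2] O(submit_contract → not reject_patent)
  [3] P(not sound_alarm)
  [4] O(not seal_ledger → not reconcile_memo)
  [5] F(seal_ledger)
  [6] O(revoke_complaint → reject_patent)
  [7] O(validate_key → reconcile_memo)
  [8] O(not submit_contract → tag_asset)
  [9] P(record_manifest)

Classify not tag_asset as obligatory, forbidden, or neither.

Forbidden

F(seal_ledger) at premise 5 means O(not seal_ledger).
From O(not seal_ledger) and premise 4, O(not seal_ledger → not reconcile_memo), we obtain O(not reconcile_memo).
Premise 7, O(validate_key → reconcile_memo), contraposes to O(not reconcile_memo → not validate_key); with O(not reconcile_memo) we get O(not validate_key).
With premise 1, O(not validate_key → revoke_complaint), the K-axiom yields O(revoke_complaint).
Premise 6 is O(revoke_complaint → reject_patent); since O(revoke_complaint), deontic closure gives O(reject_patent).
Premise 2 is O(submit_contract → not reject_patent); contrapositively O(reject_patent → not submit_contract). Since O(reject_patent) holds, K gives O(not submit_contract).
Applying K to premise 8 (O(not submit_contract → tag_asset)) and O(not submit_contract) yields O(tag_asset).
Premises 3, 9 do not contribute to this derivation.
Thus O(tag_asset), which is F(not tag_asset): not tag_asset is forbidden.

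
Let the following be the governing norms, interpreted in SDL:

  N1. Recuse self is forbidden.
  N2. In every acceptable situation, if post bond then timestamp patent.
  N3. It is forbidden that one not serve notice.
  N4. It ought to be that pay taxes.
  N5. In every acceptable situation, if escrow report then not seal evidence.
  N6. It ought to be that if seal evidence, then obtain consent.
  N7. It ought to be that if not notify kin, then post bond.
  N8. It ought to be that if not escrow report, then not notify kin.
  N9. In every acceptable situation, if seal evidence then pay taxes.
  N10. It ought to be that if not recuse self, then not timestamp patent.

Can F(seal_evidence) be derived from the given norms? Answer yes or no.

Yes

Premise 1 is F(recuse_self), i.e. O(¬recuse_self).
Premise 10 is O(¬recuse_self → ¬timestamp_patent); since O(¬recuse_self), deontic closure gives O(¬timestamp_patent).
Premise 2 is O(post_bond → timestamp_patent); contrapositively O(¬timestamp_patent → ¬post_bond). Since O(¬timestamp_patent) holds, K gives O(¬post_bond).
The contrapositive of premise 7 (O(¬notify_kin → post_bond)) is O(¬post_bond → notify_kin), and O(¬post_bond) is already established, so O(notify_kin).
Premise 8 is O(¬escrow_report → ¬notify_kin); contrapositively O(notify_kin → escrow_report). Since O(notify_kin) holds, K gives O(escrow_report).
Premise 5 is O(escrow_report → ¬seal_evidence); since O(escrow_report), deontic closure gives O(¬seal_evidence).
Premises 3, 4, 6, 9 do not contribute to this derivation.
So O(¬seal_evidence) holds, i.e. F(seal_evidence). The claim follows.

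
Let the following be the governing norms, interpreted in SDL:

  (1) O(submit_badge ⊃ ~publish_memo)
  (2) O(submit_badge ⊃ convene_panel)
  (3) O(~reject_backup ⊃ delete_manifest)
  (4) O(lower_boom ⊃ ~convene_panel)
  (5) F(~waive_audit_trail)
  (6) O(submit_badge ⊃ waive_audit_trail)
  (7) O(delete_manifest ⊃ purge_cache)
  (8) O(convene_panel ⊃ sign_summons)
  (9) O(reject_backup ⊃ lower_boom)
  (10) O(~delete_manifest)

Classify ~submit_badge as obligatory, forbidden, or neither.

Premise 10 gives O(~delete_manifest).
Premise 3 is O(~reject_backup ⊃ delete_manifest); contrapositively O(~delete_manifest ⊃ reject_backup). Since O(~delete_manifest) holds, K gives O(reject_backup).
Applying K to premise 9 (O(reject_backup ⊃ lower_boom)) and O(reject_backup) yields O(lower_boom).
With premise 4, O(lower_boom ⊃ ~convene_panel), the K-axiom yields O(~convene_panel).
Premise 2 is O(submit_badge ⊃ convene_panel); contrapositively O(~convene_panel ⊃ ~submit_badge). Since O(~convene_panel) holds, K gives O(~submit_badge).
Premises 1, 5, 6, 7, 8 do not contribute to this derivation.
Hence ~submit_badge is obligatory.

Obligatory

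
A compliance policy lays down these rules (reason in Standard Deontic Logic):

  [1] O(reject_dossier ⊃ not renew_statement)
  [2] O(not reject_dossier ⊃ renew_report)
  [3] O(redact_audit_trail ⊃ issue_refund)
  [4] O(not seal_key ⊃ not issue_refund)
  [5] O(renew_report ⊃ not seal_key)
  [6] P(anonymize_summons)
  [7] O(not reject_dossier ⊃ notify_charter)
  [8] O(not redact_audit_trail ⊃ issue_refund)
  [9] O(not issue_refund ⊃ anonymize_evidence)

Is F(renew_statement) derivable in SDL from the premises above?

Premises 3 and 8 cover both cases: O(redact_audit_trail ⊃ issue_refund) and O(not redact_audit_trail ⊃ issue_refund). Since redact_audit_trail ∨ not redact_audit_trail is a tautology, O(issue_refund) follows.
Premise 4 is O(not seal_key ⊃ not issue_refund); contrapositively O(issue_refund ⊃ seal_key). Since O(issue_refund) holds, K gives O(seal_key).
Premise 5 is O(renew_report ⊃ not seal_key); contrapositively O(seal_key ⊃ not renew_report). Since O(seal_key) holds, K gives O(not renew_report).
The contrapositive of premise 2 (O(not reject_dossier ⊃ renew_report)) is O(not renew_report ⊃ reject_dossier), and O(not renew_report) is already established, so O(reject_dossier).
From O(reject_dossier) and premise 1, O(reject_dossier ⊃ not renew_statement), we obtain O(not renew_statement).
Premises 6, 7, 9 do not contribute to this derivation.
So O(not renew_statement) holds, i.e. F(renew_statement). The claim follows.

Yes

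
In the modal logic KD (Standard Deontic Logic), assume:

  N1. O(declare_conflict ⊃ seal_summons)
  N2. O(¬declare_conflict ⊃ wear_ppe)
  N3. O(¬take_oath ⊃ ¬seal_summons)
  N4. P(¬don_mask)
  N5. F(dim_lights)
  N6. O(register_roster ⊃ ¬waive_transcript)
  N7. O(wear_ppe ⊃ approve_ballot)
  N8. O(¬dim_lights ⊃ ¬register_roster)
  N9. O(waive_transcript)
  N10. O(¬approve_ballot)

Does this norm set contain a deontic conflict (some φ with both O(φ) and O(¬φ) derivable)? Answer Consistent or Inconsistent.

Consistent

Premise 6 is O(register_roster ⊃ ¬waive_transcript), but O(register_roster) is not derivable from the premises, so it does not yield O(¬waive_transcript).
So O(¬waive_transcript) is not derivable, and the apparent clash with O(waive_transcript) does not arise.
A world satisfying every obligation exists (e.g. approve_ballot=false, declare_conflict=true, dim_lights=false, don_mask=false, register_roster=false, seal_summons=true, take_oath=true, waive_transcript=true, wear_ppe=false); no atom is both obligatory and forbidden, so the set is consistent.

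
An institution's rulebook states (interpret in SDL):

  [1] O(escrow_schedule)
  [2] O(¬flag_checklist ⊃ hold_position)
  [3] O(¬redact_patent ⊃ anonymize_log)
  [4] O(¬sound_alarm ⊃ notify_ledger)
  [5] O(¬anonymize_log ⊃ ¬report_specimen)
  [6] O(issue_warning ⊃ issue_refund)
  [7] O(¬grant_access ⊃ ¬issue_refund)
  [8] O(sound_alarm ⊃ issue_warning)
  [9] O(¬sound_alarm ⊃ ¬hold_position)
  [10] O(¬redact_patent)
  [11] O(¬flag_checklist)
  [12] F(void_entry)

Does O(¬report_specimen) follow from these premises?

No

Premise 5 is O(¬anonymize_log ⊃ ¬report_specimen), but O(¬anonymize_log) is not derivable from the premises, so it does not yield O(¬report_specimen).
No other premise forces O(¬report_specimen). An ideal world satisfying every premise can still have ¬report_specimen false, so O(¬report_specimen) is not derivable.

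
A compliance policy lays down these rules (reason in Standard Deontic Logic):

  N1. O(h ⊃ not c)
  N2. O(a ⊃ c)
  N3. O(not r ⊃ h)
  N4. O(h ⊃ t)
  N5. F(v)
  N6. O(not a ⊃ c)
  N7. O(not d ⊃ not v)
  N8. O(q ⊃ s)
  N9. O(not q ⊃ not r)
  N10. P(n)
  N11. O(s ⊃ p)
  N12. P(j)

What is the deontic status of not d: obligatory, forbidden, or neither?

Neither

Premise 7 is O(not d ⊃ not v); even if O(not v) held, inferring O(not d) would be affirming the consequent — invalid.
No premise or chain of K-axiom applications forces O(not d), and none forces O(d). So not d is neither obligatory nor forbidden under these norms.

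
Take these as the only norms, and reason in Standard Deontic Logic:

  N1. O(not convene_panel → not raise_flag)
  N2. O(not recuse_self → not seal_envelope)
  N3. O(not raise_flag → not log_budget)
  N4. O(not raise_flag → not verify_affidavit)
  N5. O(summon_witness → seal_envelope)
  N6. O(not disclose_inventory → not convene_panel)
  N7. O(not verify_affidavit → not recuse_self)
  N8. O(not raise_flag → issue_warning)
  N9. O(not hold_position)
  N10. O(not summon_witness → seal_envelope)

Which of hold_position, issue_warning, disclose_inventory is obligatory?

disclose_inventory

Premises 10 and 5 are O(not summon_witness → seal_envelope) and O(summon_witness → seal_envelope); every ideal world satisfies not summon_witness or summon_witness, so in either case seal_envelope holds — hence O(seal_envelope).
Premise 2 is O(not recuse_self → not seal_envelope); contrapositively O(seal_envelope → recuse_self). Since O(seal_envelope) holds, K gives O(recuse_self).
Premise 7 is O(not verify_affidavit → not recuse_self); contrapositively O(recuse_self → verify_affidavit). Since O(recuse_self) holds, K gives O(verify_affidavit).
Premise 4 is O(not raise_flag → not verify_affidavit); contrapositively O(verify_affidavit → raise_flag). Since O(verify_affidavit) holds, K gives O(raise_flag).
Premise 1 is O(not convene_panel → not raise_flag); contrapositively O(raise_flag → convene_panel). Since O(raise_flag) holds, K gives O(convene_panel).
Premise 6, O(not disclose_inventory → not convene_panel), contraposes to O(convene_panel → disclose_inventory); with O(convene_panel) we get O(disclose_inventory).
So O(disclose_inventory) holds — disclose_inventory is obligatory. None of the other listed options is made obligatory by any chain of premises.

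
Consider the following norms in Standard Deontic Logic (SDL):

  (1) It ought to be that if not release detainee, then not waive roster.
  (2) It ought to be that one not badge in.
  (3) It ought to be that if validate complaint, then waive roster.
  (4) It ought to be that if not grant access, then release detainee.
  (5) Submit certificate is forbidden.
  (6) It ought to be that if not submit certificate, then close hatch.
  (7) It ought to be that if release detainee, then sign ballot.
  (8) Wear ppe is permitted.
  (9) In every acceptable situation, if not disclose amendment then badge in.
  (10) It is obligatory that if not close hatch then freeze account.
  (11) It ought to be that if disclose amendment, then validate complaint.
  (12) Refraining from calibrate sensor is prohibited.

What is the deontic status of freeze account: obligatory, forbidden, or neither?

Premise 10 is O(¬close_hatch → freeze_account), but O(¬close_hatch) is not derivable from the premises, so it does not yield O(freeze_account).
No premise or chain of K-axiom applications forces O(freeze_account), and none forces O(¬freeze_account). So freeze_account is neither obligatory nor forbidden under these norms.

Neither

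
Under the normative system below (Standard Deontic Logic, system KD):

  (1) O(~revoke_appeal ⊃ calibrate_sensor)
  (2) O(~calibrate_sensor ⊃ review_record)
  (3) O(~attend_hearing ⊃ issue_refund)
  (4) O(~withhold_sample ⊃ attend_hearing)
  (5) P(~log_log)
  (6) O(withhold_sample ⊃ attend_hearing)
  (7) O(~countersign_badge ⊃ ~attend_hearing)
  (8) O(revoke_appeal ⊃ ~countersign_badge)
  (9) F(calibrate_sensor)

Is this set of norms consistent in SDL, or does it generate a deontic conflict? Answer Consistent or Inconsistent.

Premises 6 and 4 cover both cases: O(withhold_sample ⊃ attend_hearing) and O(~withhold_sample ⊃ attend_hearing). Since withhold_sample ∨ ~withhold_sample is a tautology, O(attend_hearing) follows.
The contrapositive of premise 7 (O(~countersign_badge ⊃ ~attend_hearing)) is O(attend_hearing ⊃ countersign_badge), and O(attend_hearing) is already established, so O(countersign_badge).
The contrapositive of premise 8 (O(revoke_appeal ⊃ ~countersign_badge)) is O(countersign_badge ⊃ ~revoke_appeal), and O(countersign_badge) is already established, so O(~revoke_appeal).
With premise 1, O(~revoke_appeal ⊃ calibrate_sensor), the K-axiom yields O(calibrate_sensor).
Yet premise 9 is F(calibrate_sensor), i.e. O(~calibrate_sensor).
We now have both O(calibrate_sensor) and O(~calibrate_sensor) — calibrate_sensor is simultaneously obligatory and forbidden, violating the D-axiom.

Inconsistent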